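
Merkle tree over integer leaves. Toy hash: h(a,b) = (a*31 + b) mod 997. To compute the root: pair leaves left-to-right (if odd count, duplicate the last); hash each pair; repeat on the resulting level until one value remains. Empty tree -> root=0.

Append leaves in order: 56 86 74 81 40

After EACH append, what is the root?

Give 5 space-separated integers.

After append 56 (leaves=[56]):
  L0: [56]
  root=56
After append 86 (leaves=[56, 86]):
  L0: [56, 86]
  L1: h(56,86)=(56*31+86)%997=825 -> [825]
  root=825
After append 74 (leaves=[56, 86, 74]):
  L0: [56, 86, 74]
  L1: h(56,86)=(56*31+86)%997=825 h(74,74)=(74*31+74)%997=374 -> [825, 374]
  L2: h(825,374)=(825*31+374)%997=27 -> [27]
  root=27
After append 81 (leaves=[56, 86, 74, 81]):
  L0: [56, 86, 74, 81]
  L1: h(56,86)=(56*31+86)%997=825 h(74,81)=(74*31+81)%997=381 -> [825, 381]
  L2: h(825,381)=(825*31+381)%997=34 -> [34]
  root=34
After append 40 (leaves=[56, 86, 74, 81, 40]):
  L0: [56, 86, 74, 81, 40]
  L1: h(56,86)=(56*31+86)%997=825 h(74,81)=(74*31+81)%997=381 h(40,40)=(40*31+40)%997=283 -> [825, 381, 283]
  L2: h(825,381)=(825*31+381)%997=34 h(283,283)=(283*31+283)%997=83 -> [34, 83]
  L3: h(34,83)=(34*31+83)%997=140 -> [140]
  root=140

Answer: 56 825 27 34 140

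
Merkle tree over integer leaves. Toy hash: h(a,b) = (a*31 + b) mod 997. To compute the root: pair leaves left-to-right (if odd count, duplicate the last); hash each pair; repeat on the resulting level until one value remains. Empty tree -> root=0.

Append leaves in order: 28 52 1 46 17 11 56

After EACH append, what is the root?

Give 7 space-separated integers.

After append 28 (leaves=[28]):
  L0: [28]
  root=28
After append 52 (leaves=[28, 52]):
  L0: [28, 52]
  L1: h(28,52)=(28*31+52)%997=920 -> [920]
  root=920
After append 1 (leaves=[28, 52, 1]):
  L0: [28, 52, 1]
  L1: h(28,52)=(28*31+52)%997=920 h(1,1)=(1*31+1)%997=32 -> [920, 32]
  L2: h(920,32)=(920*31+32)%997=636 -> [636]
  root=636
After append 46 (leaves=[28, 52, 1, 46]):
  L0: [28, 52, 1, 46]
  L1: h(28,52)=(28*31+52)%997=920 h(1,46)=(1*31+46)%997=77 -> [920, 77]
  L2: h(920,77)=(920*31+77)%997=681 -> [681]
  root=681
After append 17 (leaves=[28, 52, 1, 46, 17]):
  L0: [28, 52, 1, 46, 17]
  L1: h(28,52)=(28*31+52)%997=920 h(1,46)=(1*31+46)%997=77 h(17,17)=(17*31+17)%997=544 -> [920, 77, 544]
  L2: h(920,77)=(920*31+77)%997=681 h(544,544)=(544*31+544)%997=459 -> [681, 459]
  L3: h(681,459)=(681*31+459)%997=633 -> [633]
  root=633
After append 11 (leaves=[28, 52, 1, 46, 17, 11]):
  L0: [28, 52, 1, 46, 17, 11]
  L1: h(28,52)=(28*31+52)%997=920 h(1,46)=(1*31+46)%997=77 h(17,11)=(17*31+11)%997=538 -> [920, 77, 538]
  L2: h(920,77)=(920*31+77)%997=681 h(538,538)=(538*31+538)%997=267 -> [681, 267]
  L3: h(681,267)=(681*31+267)%997=441 -> [441]
  root=441
After append 56 (leaves=[28, 52, 1, 46, 17, 11, 56]):
  L0: [28, 52, 1, 46, 17, 11, 56]
  L1: h(28,52)=(28*31+52)%997=920 h(1,46)=(1*31+46)%997=77 h(17,11)=(17*31+11)%997=538 h(56,56)=(56*31+56)%997=795 -> [920, 77, 538, 795]
  L2: h(920,77)=(920*31+77)%997=681 h(538,795)=(538*31+795)%997=524 -> [681, 524]
  L3: h(681,524)=(681*31+524)%997=698 -> [698]
  root=698

Answer: 28 920 636 681 633 441 698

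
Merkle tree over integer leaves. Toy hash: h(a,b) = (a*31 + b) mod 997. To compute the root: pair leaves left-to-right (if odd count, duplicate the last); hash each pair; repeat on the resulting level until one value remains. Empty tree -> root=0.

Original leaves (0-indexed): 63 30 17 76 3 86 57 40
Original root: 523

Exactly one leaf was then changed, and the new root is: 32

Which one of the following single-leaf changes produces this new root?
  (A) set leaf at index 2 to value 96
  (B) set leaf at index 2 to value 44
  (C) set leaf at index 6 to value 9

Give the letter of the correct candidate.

Original leaves: [63, 30, 17, 76, 3, 86, 57, 40]
Target new root: 32
Try each candidate change and compute the resulting root:
Candidate A: set leaf[2] = 96 -> leaves = [63, 30, 96, 76, 3, 86, 57, 40]
  L0: [63, 30, 96, 76, 3, 86, 57, 40]
  L1: h(63,30)=(63*31+30)%997=986 h(96,76)=(96*31+76)%997=61 h(3,86)=(3*31+86)%997=179 h(57,40)=(57*31+40)%997=810 -> [986, 61, 179, 810]
  L2: h(986,61)=(986*31+61)%997=717 h(179,810)=(179*31+810)%997=377 -> [717, 377]
  L3: h(717,377)=(717*31+377)%997=670 -> [670]
  root = 670 != target 32
Candidate B: set leaf[2] = 44 -> leaves = [63, 30, 44, 76, 3, 86, 57, 40]
  L0: [63, 30, 44, 76, 3, 86, 57, 40]
  L1: h(63,30)=(63*31+30)%997=986 h(44,76)=(44*31+76)%997=443 h(3,86)=(3*31+86)%997=179 h(57,40)=(57*31+40)%997=810 -> [986, 443, 179, 810]
  L2: h(986,443)=(986*31+443)%997=102 h(179,810)=(179*31+810)%997=377 -> [102, 377]
  L3: h(102,377)=(102*31+377)%997=548 -> [548]
  root = 548 != target 32
Candidate C: set leaf[6] = 9 -> leaves = [63, 30, 17, 76, 3, 86, 9, 40]
  L0: [63, 30, 17, 76, 3, 86, 9, 40]
  L1: h(63,30)=(63*31+30)%997=986 h(17,76)=(17*31+76)%997=603 h(3,86)=(3*31+86)%997=179 h(9,40)=(9*31+40)%997=319 -> [986, 603, 179, 319]
  L2: h(986,603)=(986*31+603)%997=262 h(179,319)=(179*31+319)%997=883 -> [262, 883]
  L3: h(262,883)=(262*31+883)%997=32 -> [32]
  root = 32 == target 32  ** MATCH **
Candidate C produces the target root.

Answer: C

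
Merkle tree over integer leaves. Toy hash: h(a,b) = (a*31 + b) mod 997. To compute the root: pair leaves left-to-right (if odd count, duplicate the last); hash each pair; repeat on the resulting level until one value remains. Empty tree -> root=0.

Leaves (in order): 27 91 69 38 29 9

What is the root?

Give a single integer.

Answer: 324

Derivation:
L0: [27, 91, 69, 38, 29, 9]
L1: h(27,91)=(27*31+91)%997=928 h(69,38)=(69*31+38)%997=183 h(29,9)=(29*31+9)%997=908 -> [928, 183, 908]
L2: h(928,183)=(928*31+183)%997=38 h(908,908)=(908*31+908)%997=143 -> [38, 143]
L3: h(38,143)=(38*31+143)%997=324 -> [324]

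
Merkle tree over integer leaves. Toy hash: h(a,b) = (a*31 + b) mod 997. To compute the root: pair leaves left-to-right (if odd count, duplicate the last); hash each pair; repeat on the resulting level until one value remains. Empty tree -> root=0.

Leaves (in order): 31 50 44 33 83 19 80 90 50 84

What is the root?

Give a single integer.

L0: [31, 50, 44, 33, 83, 19, 80, 90, 50, 84]
L1: h(31,50)=(31*31+50)%997=14 h(44,33)=(44*31+33)%997=400 h(83,19)=(83*31+19)%997=598 h(80,90)=(80*31+90)%997=576 h(50,84)=(50*31+84)%997=637 -> [14, 400, 598, 576, 637]
L2: h(14,400)=(14*31+400)%997=834 h(598,576)=(598*31+576)%997=171 h(637,637)=(637*31+637)%997=444 -> [834, 171, 444]
L3: h(834,171)=(834*31+171)%997=103 h(444,444)=(444*31+444)%997=250 -> [103, 250]
L4: h(103,250)=(103*31+250)%997=452 -> [452]

Answer: 452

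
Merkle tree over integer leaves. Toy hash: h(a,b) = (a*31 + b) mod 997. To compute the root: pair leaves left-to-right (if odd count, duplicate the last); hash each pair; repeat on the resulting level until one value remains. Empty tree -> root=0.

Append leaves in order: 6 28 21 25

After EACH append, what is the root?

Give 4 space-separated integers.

After append 6 (leaves=[6]):
  L0: [6]
  root=6
After append 28 (leaves=[6, 28]):
  L0: [6, 28]
  L1: h(6,28)=(6*31+28)%997=214 -> [214]
  root=214
After append 21 (leaves=[6, 28, 21]):
  L0: [6, 28, 21]
  L1: h(6,28)=(6*31+28)%997=214 h(21,21)=(21*31+21)%997=672 -> [214, 672]
  L2: h(214,672)=(214*31+672)%997=327 -> [327]
  root=327
After append 25 (leaves=[6, 28, 21, 25]):
  L0: [6, 28, 21, 25]
  L1: h(6,28)=(6*31+28)%997=214 h(21,25)=(21*31+25)%997=676 -> [214, 676]
  L2: h(214,676)=(214*31+676)%997=331 -> [331]
  root=331

Answer: 6 214 327 331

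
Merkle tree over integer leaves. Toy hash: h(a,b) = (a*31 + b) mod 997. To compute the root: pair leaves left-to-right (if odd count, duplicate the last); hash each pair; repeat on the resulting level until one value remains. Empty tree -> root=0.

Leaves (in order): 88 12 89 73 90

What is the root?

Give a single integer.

Answer: 555

Derivation:
L0: [88, 12, 89, 73, 90]
L1: h(88,12)=(88*31+12)%997=746 h(89,73)=(89*31+73)%997=838 h(90,90)=(90*31+90)%997=886 -> [746, 838, 886]
L2: h(746,838)=(746*31+838)%997=36 h(886,886)=(886*31+886)%997=436 -> [36, 436]
L3: h(36,436)=(36*31+436)%997=555 -> [555]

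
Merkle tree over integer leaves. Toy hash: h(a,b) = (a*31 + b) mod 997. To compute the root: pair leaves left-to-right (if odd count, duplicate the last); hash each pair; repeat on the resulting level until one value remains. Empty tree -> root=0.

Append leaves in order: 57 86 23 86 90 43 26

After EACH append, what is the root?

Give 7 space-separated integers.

After append 57 (leaves=[57]):
  L0: [57]
  root=57
After append 86 (leaves=[57, 86]):
  L0: [57, 86]
  L1: h(57,86)=(57*31+86)%997=856 -> [856]
  root=856
After append 23 (leaves=[57, 86, 23]):
  L0: [57, 86, 23]
  L1: h(57,86)=(57*31+86)%997=856 h(23,23)=(23*31+23)%997=736 -> [856, 736]
  L2: h(856,736)=(856*31+736)%997=353 -> [353]
  root=353
After append 86 (leaves=[57, 86, 23, 86]):
  L0: [57, 86, 23, 86]
  L1: h(57,86)=(57*31+86)%997=856 h(23,86)=(23*31+86)%997=799 -> [856, 799]
  L2: h(856,799)=(856*31+799)%997=416 -> [416]
  root=416
After append 90 (leaves=[57, 86, 23, 86, 90]):
  L0: [57, 86, 23, 86, 90]
  L1: h(57,86)=(57*31+86)%997=856 h(23,86)=(23*31+86)%997=799 h(90,90)=(90*31+90)%997=886 -> [856, 799, 886]
  L2: h(856,799)=(856*31+799)%997=416 h(886,886)=(886*31+886)%997=436 -> [416, 436]
  L3: h(416,436)=(416*31+436)%997=371 -> [371]
  root=371
After append 43 (leaves=[57, 86, 23, 86, 90, 43]):
  L0: [57, 86, 23, 86, 90, 43]
  L1: h(57,86)=(57*31+86)%997=856 h(23,86)=(23*31+86)%997=799 h(90,43)=(90*31+43)%997=839 -> [856, 799, 839]
  L2: h(856,799)=(856*31+799)%997=416 h(839,839)=(839*31+839)%997=926 -> [416, 926]
  L3: h(416,926)=(416*31+926)%997=861 -> [861]
  root=861
After append 26 (leaves=[57, 86, 23, 86, 90, 43, 26]):
  L0: [57, 86, 23, 86, 90, 43, 26]
  L1: h(57,86)=(57*31+86)%997=856 h(23,86)=(23*31+86)%997=799 h(90,43)=(90*31+43)%997=839 h(26,26)=(26*31+26)%997=832 -> [856, 799, 839, 832]
  L2: h(856,799)=(856*31+799)%997=416 h(839,832)=(839*31+832)%997=919 -> [416, 919]
  L3: h(416,919)=(416*31+919)%997=854 -> [854]
  root=854

Answer: 57 856 353 416 371 861 854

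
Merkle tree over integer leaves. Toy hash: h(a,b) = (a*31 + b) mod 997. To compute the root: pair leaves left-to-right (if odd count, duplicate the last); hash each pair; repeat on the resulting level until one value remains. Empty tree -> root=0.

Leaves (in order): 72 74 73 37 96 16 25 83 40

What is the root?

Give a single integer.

Answer: 17

Derivation:
L0: [72, 74, 73, 37, 96, 16, 25, 83, 40]
L1: h(72,74)=(72*31+74)%997=312 h(73,37)=(73*31+37)%997=306 h(96,16)=(96*31+16)%997=1 h(25,83)=(25*31+83)%997=858 h(40,40)=(40*31+40)%997=283 -> [312, 306, 1, 858, 283]
L2: h(312,306)=(312*31+306)%997=8 h(1,858)=(1*31+858)%997=889 h(283,283)=(283*31+283)%997=83 -> [8, 889, 83]
L3: h(8,889)=(8*31+889)%997=140 h(83,83)=(83*31+83)%997=662 -> [140, 662]
L4: h(140,662)=(140*31+662)%997=17 -> [17]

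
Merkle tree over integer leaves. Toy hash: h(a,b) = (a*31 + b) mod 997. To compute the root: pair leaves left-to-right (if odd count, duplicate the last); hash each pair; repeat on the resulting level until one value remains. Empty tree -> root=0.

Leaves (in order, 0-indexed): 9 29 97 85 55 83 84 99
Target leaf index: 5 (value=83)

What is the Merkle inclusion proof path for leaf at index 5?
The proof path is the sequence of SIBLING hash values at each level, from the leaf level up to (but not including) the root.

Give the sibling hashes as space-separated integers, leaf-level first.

Answer: 55 709 676

Derivation:
L0 (leaves): [9, 29, 97, 85, 55, 83, 84, 99], target index=5
L1: h(9,29)=(9*31+29)%997=308 [pair 0] h(97,85)=(97*31+85)%997=101 [pair 1] h(55,83)=(55*31+83)%997=791 [pair 2] h(84,99)=(84*31+99)%997=709 [pair 3] -> [308, 101, 791, 709]
  Sibling for proof at L0: 55
L2: h(308,101)=(308*31+101)%997=676 [pair 0] h(791,709)=(791*31+709)%997=305 [pair 1] -> [676, 305]
  Sibling for proof at L1: 709
L3: h(676,305)=(676*31+305)%997=324 [pair 0] -> [324]
  Sibling for proof at L2: 676
Root: 324
Proof path (sibling hashes from leaf to root): [55, 709, 676]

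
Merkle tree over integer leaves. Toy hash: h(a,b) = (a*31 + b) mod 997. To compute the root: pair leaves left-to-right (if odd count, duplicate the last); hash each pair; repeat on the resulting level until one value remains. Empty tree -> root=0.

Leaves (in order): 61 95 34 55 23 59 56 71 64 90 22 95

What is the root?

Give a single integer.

Answer: 756

Derivation:
L0: [61, 95, 34, 55, 23, 59, 56, 71, 64, 90, 22, 95]
L1: h(61,95)=(61*31+95)%997=989 h(34,55)=(34*31+55)%997=112 h(23,59)=(23*31+59)%997=772 h(56,71)=(56*31+71)%997=810 h(64,90)=(64*31+90)%997=80 h(22,95)=(22*31+95)%997=777 -> [989, 112, 772, 810, 80, 777]
L2: h(989,112)=(989*31+112)%997=861 h(772,810)=(772*31+810)%997=814 h(80,777)=(80*31+777)%997=266 -> [861, 814, 266]
L3: h(861,814)=(861*31+814)%997=586 h(266,266)=(266*31+266)%997=536 -> [586, 536]
L4: h(586,536)=(586*31+536)%997=756 -> [756]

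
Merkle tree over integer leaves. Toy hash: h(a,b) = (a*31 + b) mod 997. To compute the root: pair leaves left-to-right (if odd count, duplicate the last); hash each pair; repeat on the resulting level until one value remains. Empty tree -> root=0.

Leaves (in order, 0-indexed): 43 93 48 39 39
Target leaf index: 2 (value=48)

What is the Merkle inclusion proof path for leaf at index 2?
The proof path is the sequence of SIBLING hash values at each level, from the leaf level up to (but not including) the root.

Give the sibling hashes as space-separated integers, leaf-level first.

Answer: 39 429 56

Derivation:
L0 (leaves): [43, 93, 48, 39, 39], target index=2
L1: h(43,93)=(43*31+93)%997=429 [pair 0] h(48,39)=(48*31+39)%997=530 [pair 1] h(39,39)=(39*31+39)%997=251 [pair 2] -> [429, 530, 251]
  Sibling for proof at L0: 39
L2: h(429,530)=(429*31+530)%997=868 [pair 0] h(251,251)=(251*31+251)%997=56 [pair 1] -> [868, 56]
  Sibling for proof at L1: 429
L3: h(868,56)=(868*31+56)%997=45 [pair 0] -> [45]
  Sibling for proof at L2: 56
Root: 45
Proof path (sibling hashes from leaf to root): [39, 429, 56]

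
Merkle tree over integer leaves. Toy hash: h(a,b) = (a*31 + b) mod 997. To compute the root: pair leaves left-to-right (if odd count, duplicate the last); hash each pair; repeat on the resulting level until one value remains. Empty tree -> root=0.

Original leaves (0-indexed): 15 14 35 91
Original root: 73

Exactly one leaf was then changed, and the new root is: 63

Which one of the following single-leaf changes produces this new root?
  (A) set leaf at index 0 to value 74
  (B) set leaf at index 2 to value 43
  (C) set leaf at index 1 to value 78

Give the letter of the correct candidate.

Original leaves: [15, 14, 35, 91]
Target new root: 63
Try each candidate change and compute the resulting root:
Candidate A: set leaf[0] = 74 -> leaves = [74, 14, 35, 91]
  L0: [74, 14, 35, 91]
  L1: h(74,14)=(74*31+14)%997=314 h(35,91)=(35*31+91)%997=179 -> [314, 179]
  L2: h(314,179)=(314*31+179)%997=940 -> [940]
  root = 940 != target 63
Candidate B: set leaf[2] = 43 -> leaves = [15, 14, 43, 91]
  L0: [15, 14, 43, 91]
  L1: h(15,14)=(15*31+14)%997=479 h(43,91)=(43*31+91)%997=427 -> [479, 427]
  L2: h(479,427)=(479*31+427)%997=321 -> [321]
  root = 321 != target 63
Candidate C: set leaf[1] = 78 -> leaves = [15, 78, 35, 91]
  L0: [15, 78, 35, 91]
  L1: h(15,78)=(15*31+78)%997=543 h(35,91)=(35*31+91)%997=179 -> [543, 179]
  L2: h(543,179)=(543*31+179)%997=63 -> [63]
  root = 63 == target 63  ** MATCH **
Candidate C produces the target root.

Answer: C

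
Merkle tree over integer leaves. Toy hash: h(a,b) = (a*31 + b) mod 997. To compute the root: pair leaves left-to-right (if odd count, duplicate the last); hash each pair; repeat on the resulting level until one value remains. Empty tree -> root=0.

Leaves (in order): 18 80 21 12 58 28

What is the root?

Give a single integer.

L0: [18, 80, 21, 12, 58, 28]
L1: h(18,80)=(18*31+80)%997=638 h(21,12)=(21*31+12)%997=663 h(58,28)=(58*31+28)%997=829 -> [638, 663, 829]
L2: h(638,663)=(638*31+663)%997=501 h(829,829)=(829*31+829)%997=606 -> [501, 606]
L3: h(501,606)=(501*31+606)%997=185 -> [185]

Answer: 185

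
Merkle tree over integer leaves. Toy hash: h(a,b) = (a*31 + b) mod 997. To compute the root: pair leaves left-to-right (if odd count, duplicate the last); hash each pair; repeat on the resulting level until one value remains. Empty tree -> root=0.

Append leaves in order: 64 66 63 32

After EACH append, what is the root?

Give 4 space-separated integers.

Answer: 64 56 761 730

Derivation:
After append 64 (leaves=[64]):
  L0: [64]
  root=64
After append 66 (leaves=[64, 66]):
  L0: [64, 66]
  L1: h(64,66)=(64*31+66)%997=56 -> [56]
  root=56
After append 63 (leaves=[64, 66, 63]):
  L0: [64, 66, 63]
  L1: h(64,66)=(64*31+66)%997=56 h(63,63)=(63*31+63)%997=22 -> [56, 22]
  L2: h(56,22)=(56*31+22)%997=761 -> [761]
  root=761
After append 32 (leaves=[64, 66, 63, 32]):
  L0: [64, 66, 63, 32]
  L1: h(64,66)=(64*31+66)%997=56 h(63,32)=(63*31+32)%997=988 -> [56, 988]
  L2: h(56,988)=(56*31+988)%997=730 -> [730]
  root=730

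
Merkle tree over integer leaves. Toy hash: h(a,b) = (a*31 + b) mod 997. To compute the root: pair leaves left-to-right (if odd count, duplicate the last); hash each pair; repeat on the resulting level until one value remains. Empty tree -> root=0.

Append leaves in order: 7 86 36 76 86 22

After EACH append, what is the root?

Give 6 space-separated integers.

After append 7 (leaves=[7]):
  L0: [7]
  root=7
After append 86 (leaves=[7, 86]):
  L0: [7, 86]
  L1: h(7,86)=(7*31+86)%997=303 -> [303]
  root=303
After append 36 (leaves=[7, 86, 36]):
  L0: [7, 86, 36]
  L1: h(7,86)=(7*31+86)%997=303 h(36,36)=(36*31+36)%997=155 -> [303, 155]
  L2: h(303,155)=(303*31+155)%997=575 -> [575]
  root=575
After append 76 (leaves=[7, 86, 36, 76]):
  L0: [7, 86, 36, 76]
  L1: h(7,86)=(7*31+86)%997=303 h(36,76)=(36*31+76)%997=195 -> [303, 195]
  L2: h(303,195)=(303*31+195)%997=615 -> [615]
  root=615
After append 86 (leaves=[7, 86, 36, 76, 86]):
  L0: [7, 86, 36, 76, 86]
  L1: h(7,86)=(7*31+86)%997=303 h(36,76)=(36*31+76)%997=195 h(86,86)=(86*31+86)%997=758 -> [303, 195, 758]
  L2: h(303,195)=(303*31+195)%997=615 h(758,758)=(758*31+758)%997=328 -> [615, 328]
  L3: h(615,328)=(615*31+328)%997=450 -> [450]
  root=450
After append 22 (leaves=[7, 86, 36, 76, 86, 22]):
  L0: [7, 86, 36, 76, 86, 22]
  L1: h(7,86)=(7*31+86)%997=303 h(36,76)=(36*31+76)%997=195 h(86,22)=(86*31+22)%997=694 -> [303, 195, 694]
  L2: h(303,195)=(303*31+195)%997=615 h(694,694)=(694*31+694)%997=274 -> [615, 274]
  L3: h(615,274)=(615*31+274)%997=396 -> [396]
  root=396

Answer: 7 303 575 615 450 396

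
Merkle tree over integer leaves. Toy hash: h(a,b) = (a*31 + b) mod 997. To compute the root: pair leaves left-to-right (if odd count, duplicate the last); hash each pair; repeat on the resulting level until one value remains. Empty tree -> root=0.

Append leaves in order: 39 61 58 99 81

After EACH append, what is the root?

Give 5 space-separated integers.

Answer: 39 273 349 390 319

Derivation:
After append 39 (leaves=[39]):
  L0: [39]
  root=39
After append 61 (leaves=[39, 61]):
  L0: [39, 61]
  L1: h(39,61)=(39*31+61)%997=273 -> [273]
  root=273
After append 58 (leaves=[39, 61, 58]):
  L0: [39, 61, 58]
  L1: h(39,61)=(39*31+61)%997=273 h(58,58)=(58*31+58)%997=859 -> [273, 859]
  L2: h(273,859)=(273*31+859)%997=349 -> [349]
  root=349
After append 99 (leaves=[39, 61, 58, 99]):
  L0: [39, 61, 58, 99]
  L1: h(39,61)=(39*31+61)%997=273 h(58,99)=(58*31+99)%997=900 -> [273, 900]
  L2: h(273,900)=(273*31+900)%997=390 -> [390]
  root=390
After append 81 (leaves=[39, 61, 58, 99, 81]):
  L0: [39, 61, 58, 99, 81]
  L1: h(39,61)=(39*31+61)%997=273 h(58,99)=(58*31+99)%997=900 h(81,81)=(81*31+81)%997=598 -> [273, 900, 598]
  L2: h(273,900)=(273*31+900)%997=390 h(598,598)=(598*31+598)%997=193 -> [390, 193]
  L3: h(390,193)=(390*31+193)%997=319 -> [319]
  root=319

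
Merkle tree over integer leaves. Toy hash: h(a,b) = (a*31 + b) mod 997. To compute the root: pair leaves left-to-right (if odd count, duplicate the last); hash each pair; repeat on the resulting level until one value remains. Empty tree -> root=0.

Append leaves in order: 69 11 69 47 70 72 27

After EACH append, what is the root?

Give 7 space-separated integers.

Answer: 69 156 65 43 232 296 912

Derivation:
After append 69 (leaves=[69]):
  L0: [69]
  root=69
After append 11 (leaves=[69, 11]):
  L0: [69, 11]
  L1: h(69,11)=(69*31+11)%997=156 -> [156]
  root=156
After append 69 (leaves=[69, 11, 69]):
  L0: [69, 11, 69]
  L1: h(69,11)=(69*31+11)%997=156 h(69,69)=(69*31+69)%997=214 -> [156, 214]
  L2: h(156,214)=(156*31+214)%997=65 -> [65]
  root=65
After append 47 (leaves=[69, 11, 69, 47]):
  L0: [69, 11, 69, 47]
  L1: h(69,11)=(69*31+11)%997=156 h(69,47)=(69*31+47)%997=192 -> [156, 192]
  L2: h(156,192)=(156*31+192)%997=43 -> [43]
  root=43
After append 70 (leaves=[69, 11, 69, 47, 70]):
  L0: [69, 11, 69, 47, 70]
  L1: h(69,11)=(69*31+11)%997=156 h(69,47)=(69*31+47)%997=192 h(70,70)=(70*31+70)%997=246 -> [156, 192, 246]
  L2: h(156,192)=(156*31+192)%997=43 h(246,246)=(246*31+246)%997=893 -> [43, 893]
  L3: h(43,893)=(43*31+893)%997=232 -> [232]
  root=232
After append 72 (leaves=[69, 11, 69, 47, 70, 72]):
  L0: [69, 11, 69, 47, 70, 72]
  L1: h(69,11)=(69*31+11)%997=156 h(69,47)=(69*31+47)%997=192 h(70,72)=(70*31+72)%997=248 -> [156, 192, 248]
  L2: h(156,192)=(156*31+192)%997=43 h(248,248)=(248*31+248)%997=957 -> [43, 957]
  L3: h(43,957)=(43*31+957)%997=296 -> [296]
  root=296
After append 27 (leaves=[69, 11, 69, 47, 70, 72, 27]):
  L0: [69, 11, 69, 47, 70, 72, 27]
  L1: h(69,11)=(69*31+11)%997=156 h(69,47)=(69*31+47)%997=192 h(70,72)=(70*31+72)%997=248 h(27,27)=(27*31+27)%997=864 -> [156, 192, 248, 864]
  L2: h(156,192)=(156*31+192)%997=43 h(248,864)=(248*31+864)%997=576 -> [43, 576]
  L3: h(43,576)=(43*31+576)%997=912 -> [912]
  root=912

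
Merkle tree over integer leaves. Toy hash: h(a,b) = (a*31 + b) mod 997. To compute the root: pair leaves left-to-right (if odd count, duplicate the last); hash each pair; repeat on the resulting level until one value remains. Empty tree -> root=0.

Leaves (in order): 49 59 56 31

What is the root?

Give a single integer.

Answer: 835

Derivation:
L0: [49, 59, 56, 31]
L1: h(49,59)=(49*31+59)%997=581 h(56,31)=(56*31+31)%997=770 -> [581, 770]
L2: h(581,770)=(581*31+770)%997=835 -> [835]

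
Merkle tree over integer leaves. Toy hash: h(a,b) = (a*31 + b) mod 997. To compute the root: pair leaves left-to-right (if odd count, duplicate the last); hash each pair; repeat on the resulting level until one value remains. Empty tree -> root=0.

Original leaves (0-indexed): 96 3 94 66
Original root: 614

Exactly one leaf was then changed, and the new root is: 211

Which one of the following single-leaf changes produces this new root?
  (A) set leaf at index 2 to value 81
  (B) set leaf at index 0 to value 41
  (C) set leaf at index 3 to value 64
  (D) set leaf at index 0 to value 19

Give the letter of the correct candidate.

Original leaves: [96, 3, 94, 66]
Target new root: 211
Try each candidate change and compute the resulting root:
Candidate A: set leaf[2] = 81 -> leaves = [96, 3, 81, 66]
  L0: [96, 3, 81, 66]
  L1: h(96,3)=(96*31+3)%997=985 h(81,66)=(81*31+66)%997=583 -> [985, 583]
  L2: h(985,583)=(985*31+583)%997=211 -> [211]
  root = 211 == target 211  ** MATCH **
Candidate B: set leaf[0] = 41 -> leaves = [41, 3, 94, 66]
  L0: [41, 3, 94, 66]
  L1: h(41,3)=(41*31+3)%997=277 h(94,66)=(94*31+66)%997=986 -> [277, 986]
  L2: h(277,986)=(277*31+986)%997=600 -> [600]
  root = 600 != target 211
Candidate C: set leaf[3] = 64 -> leaves = [96, 3, 94, 64]
  L0: [96, 3, 94, 64]
  L1: h(96,3)=(96*31+3)%997=985 h(94,64)=(94*31+64)%997=984 -> [985, 984]
  L2: h(985,984)=(985*31+984)%997=612 -> [612]
  root = 612 != target 211
Candidate D: set leaf[0] = 19 -> leaves = [19, 3, 94, 66]
  L0: [19, 3, 94, 66]
  L1: h(19,3)=(19*31+3)%997=592 h(94,66)=(94*31+66)%997=986 -> [592, 986]
  L2: h(592,986)=(592*31+986)%997=395 -> [395]
  root = 395 != target 211
Candidate A produces the target root.

Answer: A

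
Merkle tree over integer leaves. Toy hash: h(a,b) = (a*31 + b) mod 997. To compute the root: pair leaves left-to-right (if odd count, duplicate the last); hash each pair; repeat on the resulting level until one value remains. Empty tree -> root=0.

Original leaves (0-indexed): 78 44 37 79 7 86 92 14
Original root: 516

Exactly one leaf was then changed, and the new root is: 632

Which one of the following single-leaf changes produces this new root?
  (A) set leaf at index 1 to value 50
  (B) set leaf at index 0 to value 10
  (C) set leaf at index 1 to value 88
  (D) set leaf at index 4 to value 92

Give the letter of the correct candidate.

Original leaves: [78, 44, 37, 79, 7, 86, 92, 14]
Target new root: 632
Try each candidate change and compute the resulting root:
Candidate A: set leaf[1] = 50 -> leaves = [78, 50, 37, 79, 7, 86, 92, 14]
  L0: [78, 50, 37, 79, 7, 86, 92, 14]
  L1: h(78,50)=(78*31+50)%997=474 h(37,79)=(37*31+79)%997=229 h(7,86)=(7*31+86)%997=303 h(92,14)=(92*31+14)%997=872 -> [474, 229, 303, 872]
  L2: h(474,229)=(474*31+229)%997=965 h(303,872)=(303*31+872)%997=295 -> [965, 295]
  L3: h(965,295)=(965*31+295)%997=300 -> [300]
  root = 300 != target 632
Candidate B: set leaf[0] = 10 -> leaves = [10, 44, 37, 79, 7, 86, 92, 14]
  L0: [10, 44, 37, 79, 7, 86, 92, 14]
  L1: h(10,44)=(10*31+44)%997=354 h(37,79)=(37*31+79)%997=229 h(7,86)=(7*31+86)%997=303 h(92,14)=(92*31+14)%997=872 -> [354, 229, 303, 872]
  L2: h(354,229)=(354*31+229)%997=236 h(303,872)=(303*31+872)%997=295 -> [236, 295]
  L3: h(236,295)=(236*31+295)%997=632 -> [632]
  root = 632 == target 632  ** MATCH **
Candidate C: set leaf[1] = 88 -> leaves = [78, 88, 37, 79, 7, 86, 92, 14]
  L0: [78, 88, 37, 79, 7, 86, 92, 14]
  L1: h(78,88)=(78*31+88)%997=512 h(37,79)=(37*31+79)%997=229 h(7,86)=(7*31+86)%997=303 h(92,14)=(92*31+14)%997=872 -> [512, 229, 303, 872]
  L2: h(512,229)=(512*31+229)%997=149 h(303,872)=(303*31+872)%997=295 -> [149, 295]
  L3: h(149,295)=(149*31+295)%997=926 -> [926]
  root = 926 != target 632
Candidate D: set leaf[4] = 92 -> leaves = [78, 44, 37, 79, 92, 86, 92, 14]
  L0: [78, 44, 37, 79, 92, 86, 92, 14]
  L1: h(78,44)=(78*31+44)%997=468 h(37,79)=(37*31+79)%997=229 h(92,86)=(92*31+86)%997=944 h(92,14)=(92*31+14)%997=872 -> [468, 229, 944, 872]
  L2: h(468,229)=(468*31+229)%997=779 h(944,872)=(944*31+872)%997=226 -> [779, 226]
  L3: h(779,226)=(779*31+226)%997=447 -> [447]
  root = 447 != target 632
Candidate B produces the target root.

Answer: B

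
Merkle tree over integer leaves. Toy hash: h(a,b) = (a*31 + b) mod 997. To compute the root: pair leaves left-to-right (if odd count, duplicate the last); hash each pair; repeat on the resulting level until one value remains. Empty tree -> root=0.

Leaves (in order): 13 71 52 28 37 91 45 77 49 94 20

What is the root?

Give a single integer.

L0: [13, 71, 52, 28, 37, 91, 45, 77, 49, 94, 20]
L1: h(13,71)=(13*31+71)%997=474 h(52,28)=(52*31+28)%997=643 h(37,91)=(37*31+91)%997=241 h(45,77)=(45*31+77)%997=475 h(49,94)=(49*31+94)%997=616 h(20,20)=(20*31+20)%997=640 -> [474, 643, 241, 475, 616, 640]
L2: h(474,643)=(474*31+643)%997=382 h(241,475)=(241*31+475)%997=967 h(616,640)=(616*31+640)%997=793 -> [382, 967, 793]
L3: h(382,967)=(382*31+967)%997=845 h(793,793)=(793*31+793)%997=451 -> [845, 451]
L4: h(845,451)=(845*31+451)%997=724 -> [724]

Answer: 724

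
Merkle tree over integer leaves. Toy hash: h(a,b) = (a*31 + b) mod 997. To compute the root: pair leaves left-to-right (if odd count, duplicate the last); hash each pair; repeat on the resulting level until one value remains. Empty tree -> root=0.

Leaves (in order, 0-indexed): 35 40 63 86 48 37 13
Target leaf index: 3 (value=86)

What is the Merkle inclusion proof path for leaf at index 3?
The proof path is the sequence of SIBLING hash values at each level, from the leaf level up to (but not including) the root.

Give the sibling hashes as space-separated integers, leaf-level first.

L0 (leaves): [35, 40, 63, 86, 48, 37, 13], target index=3
L1: h(35,40)=(35*31+40)%997=128 [pair 0] h(63,86)=(63*31+86)%997=45 [pair 1] h(48,37)=(48*31+37)%997=528 [pair 2] h(13,13)=(13*31+13)%997=416 [pair 3] -> [128, 45, 528, 416]
  Sibling for proof at L0: 63
L2: h(128,45)=(128*31+45)%997=25 [pair 0] h(528,416)=(528*31+416)%997=832 [pair 1] -> [25, 832]
  Sibling for proof at L1: 128
L3: h(25,832)=(25*31+832)%997=610 [pair 0] -> [610]
  Sibling for proof at L2: 832
Root: 610
Proof path (sibling hashes from leaf to root): [63, 128, 832]

Answer: 63 128 832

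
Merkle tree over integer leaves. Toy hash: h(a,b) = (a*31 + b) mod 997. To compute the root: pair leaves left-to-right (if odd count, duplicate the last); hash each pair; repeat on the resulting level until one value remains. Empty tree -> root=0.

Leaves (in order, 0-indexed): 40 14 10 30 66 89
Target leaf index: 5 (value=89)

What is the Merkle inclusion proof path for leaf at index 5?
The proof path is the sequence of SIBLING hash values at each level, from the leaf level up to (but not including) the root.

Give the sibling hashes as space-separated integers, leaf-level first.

L0 (leaves): [40, 14, 10, 30, 66, 89], target index=5
L1: h(40,14)=(40*31+14)%997=257 [pair 0] h(10,30)=(10*31+30)%997=340 [pair 1] h(66,89)=(66*31+89)%997=141 [pair 2] -> [257, 340, 141]
  Sibling for proof at L0: 66
L2: h(257,340)=(257*31+340)%997=331 [pair 0] h(141,141)=(141*31+141)%997=524 [pair 1] -> [331, 524]
  Sibling for proof at L1: 141
L3: h(331,524)=(331*31+524)%997=815 [pair 0] -> [815]
  Sibling for proof at L2: 331
Root: 815
Proof path (sibling hashes from leaf to root): [66, 141, 331]

Answer: 66 141 331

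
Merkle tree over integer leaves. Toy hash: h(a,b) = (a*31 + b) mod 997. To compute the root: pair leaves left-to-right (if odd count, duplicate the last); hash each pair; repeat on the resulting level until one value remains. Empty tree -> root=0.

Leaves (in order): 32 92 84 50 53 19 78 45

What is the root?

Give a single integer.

L0: [32, 92, 84, 50, 53, 19, 78, 45]
L1: h(32,92)=(32*31+92)%997=87 h(84,50)=(84*31+50)%997=660 h(53,19)=(53*31+19)%997=665 h(78,45)=(78*31+45)%997=469 -> [87, 660, 665, 469]
L2: h(87,660)=(87*31+660)%997=366 h(665,469)=(665*31+469)%997=147 -> [366, 147]
L3: h(366,147)=(366*31+147)%997=526 -> [526]

Answer: 526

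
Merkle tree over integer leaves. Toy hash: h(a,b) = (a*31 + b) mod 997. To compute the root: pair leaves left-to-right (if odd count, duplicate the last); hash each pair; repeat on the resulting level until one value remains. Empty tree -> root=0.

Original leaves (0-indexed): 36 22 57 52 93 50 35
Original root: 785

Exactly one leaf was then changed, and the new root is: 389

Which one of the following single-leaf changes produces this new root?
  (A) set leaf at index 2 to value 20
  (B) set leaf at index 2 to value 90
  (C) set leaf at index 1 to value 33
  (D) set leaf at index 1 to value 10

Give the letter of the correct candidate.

Original leaves: [36, 22, 57, 52, 93, 50, 35]
Target new root: 389
Try each candidate change and compute the resulting root:
Candidate A: set leaf[2] = 20 -> leaves = [36, 22, 20, 52, 93, 50, 35]
  L0: [36, 22, 20, 52, 93, 50, 35]
  L1: h(36,22)=(36*31+22)%997=141 h(20,52)=(20*31+52)%997=672 h(93,50)=(93*31+50)%997=939 h(35,35)=(35*31+35)%997=123 -> [141, 672, 939, 123]
  L2: h(141,672)=(141*31+672)%997=58 h(939,123)=(939*31+123)%997=319 -> [58, 319]
  L3: h(58,319)=(58*31+319)%997=123 -> [123]
  root = 123 != target 389
Candidate B: set leaf[2] = 90 -> leaves = [36, 22, 90, 52, 93, 50, 35]
  L0: [36, 22, 90, 52, 93, 50, 35]
  L1: h(36,22)=(36*31+22)%997=141 h(90,52)=(90*31+52)%997=848 h(93,50)=(93*31+50)%997=939 h(35,35)=(35*31+35)%997=123 -> [141, 848, 939, 123]
  L2: h(141,848)=(141*31+848)%997=234 h(939,123)=(939*31+123)%997=319 -> [234, 319]
  L3: h(234,319)=(234*31+319)%997=594 -> [594]
  root = 594 != target 389
Candidate C: set leaf[1] = 33 -> leaves = [36, 33, 57, 52, 93, 50, 35]
  L0: [36, 33, 57, 52, 93, 50, 35]
  L1: h(36,33)=(36*31+33)%997=152 h(57,52)=(57*31+52)%997=822 h(93,50)=(93*31+50)%997=939 h(35,35)=(35*31+35)%997=123 -> [152, 822, 939, 123]
  L2: h(152,822)=(152*31+822)%997=549 h(939,123)=(939*31+123)%997=319 -> [549, 319]
  L3: h(549,319)=(549*31+319)%997=389 -> [389]
  root = 389 == target 389  ** MATCH **
Candidate D: set leaf[1] = 10 -> leaves = [36, 10, 57, 52, 93, 50, 35]
  L0: [36, 10, 57, 52, 93, 50, 35]
  L1: h(36,10)=(36*31+10)%997=129 h(57,52)=(57*31+52)%997=822 h(93,50)=(93*31+50)%997=939 h(35,35)=(35*31+35)%997=123 -> [129, 822, 939, 123]
  L2: h(129,822)=(129*31+822)%997=833 h(939,123)=(939*31+123)%997=319 -> [833, 319]
  L3: h(833,319)=(833*31+319)%997=220 -> [220]
  root = 220 != target 389
Candidate C produces the target root.

Answer: C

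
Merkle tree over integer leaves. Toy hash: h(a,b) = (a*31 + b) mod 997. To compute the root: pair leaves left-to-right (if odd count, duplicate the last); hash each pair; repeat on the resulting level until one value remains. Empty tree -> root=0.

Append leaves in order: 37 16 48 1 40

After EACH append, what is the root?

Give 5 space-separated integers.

After append 37 (leaves=[37]):
  L0: [37]
  root=37
After append 16 (leaves=[37, 16]):
  L0: [37, 16]
  L1: h(37,16)=(37*31+16)%997=166 -> [166]
  root=166
After append 48 (leaves=[37, 16, 48]):
  L0: [37, 16, 48]
  L1: h(37,16)=(37*31+16)%997=166 h(48,48)=(48*31+48)%997=539 -> [166, 539]
  L2: h(166,539)=(166*31+539)%997=700 -> [700]
  root=700
After append 1 (leaves=[37, 16, 48, 1]):
  L0: [37, 16, 48, 1]
  L1: h(37,16)=(37*31+16)%997=166 h(48,1)=(48*31+1)%997=492 -> [166, 492]
  L2: h(166,492)=(166*31+492)%997=653 -> [653]
  root=653
After append 40 (leaves=[37, 16, 48, 1, 40]):
  L0: [37, 16, 48, 1, 40]
  L1: h(37,16)=(37*31+16)%997=166 h(48,1)=(48*31+1)%997=492 h(40,40)=(40*31+40)%997=283 -> [166, 492, 283]
  L2: h(166,492)=(166*31+492)%997=653 h(283,283)=(283*31+283)%997=83 -> [653, 83]
  L3: h(653,83)=(653*31+83)%997=386 -> [386]
  root=386

Answer: 37 166 700 653 386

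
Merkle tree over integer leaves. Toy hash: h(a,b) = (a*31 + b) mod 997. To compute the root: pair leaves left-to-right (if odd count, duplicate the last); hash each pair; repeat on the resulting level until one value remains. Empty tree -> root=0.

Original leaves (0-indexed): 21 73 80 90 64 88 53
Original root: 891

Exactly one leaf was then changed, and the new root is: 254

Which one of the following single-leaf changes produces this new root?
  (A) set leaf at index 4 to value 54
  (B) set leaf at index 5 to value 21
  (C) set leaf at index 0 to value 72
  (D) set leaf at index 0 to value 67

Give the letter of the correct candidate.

Original leaves: [21, 73, 80, 90, 64, 88, 53]
Target new root: 254
Try each candidate change and compute the resulting root:
Candidate A: set leaf[4] = 54 -> leaves = [21, 73, 80, 90, 54, 88, 53]
  L0: [21, 73, 80, 90, 54, 88, 53]
  L1: h(21,73)=(21*31+73)%997=724 h(80,90)=(80*31+90)%997=576 h(54,88)=(54*31+88)%997=765 h(53,53)=(53*31+53)%997=699 -> [724, 576, 765, 699]
  L2: h(724,576)=(724*31+576)%997=89 h(765,699)=(765*31+699)%997=486 -> [89, 486]
  L3: h(89,486)=(89*31+486)%997=254 -> [254]
  root = 254 == target 254  ** MATCH **
Candidate B: set leaf[5] = 21 -> leaves = [21, 73, 80, 90, 64, 21, 53]
  L0: [21, 73, 80, 90, 64, 21, 53]
  L1: h(21,73)=(21*31+73)%997=724 h(80,90)=(80*31+90)%997=576 h(64,21)=(64*31+21)%997=11 h(53,53)=(53*31+53)%997=699 -> [724, 576, 11, 699]
  L2: h(724,576)=(724*31+576)%997=89 h(11,699)=(11*31+699)%997=43 -> [89, 43]
  L3: h(89,43)=(89*31+43)%997=808 -> [808]
  root = 808 != target 254
Candidate C: set leaf[0] = 72 -> leaves = [72, 73, 80, 90, 64, 88, 53]
  L0: [72, 73, 80, 90, 64, 88, 53]
  L1: h(72,73)=(72*31+73)%997=311 h(80,90)=(80*31+90)%997=576 h(64,88)=(64*31+88)%997=78 h(53,53)=(53*31+53)%997=699 -> [311, 576, 78, 699]
  L2: h(311,576)=(311*31+576)%997=247 h(78,699)=(78*31+699)%997=126 -> [247, 126]
  L3: h(247,126)=(247*31+126)%997=804 -> [804]
  root = 804 != target 254
Candidate D: set leaf[0] = 67 -> leaves = [67, 73, 80, 90, 64, 88, 53]
  L0: [67, 73, 80, 90, 64, 88, 53]
  L1: h(67,73)=(67*31+73)%997=156 h(80,90)=(80*31+90)%997=576 h(64,88)=(64*31+88)%997=78 h(53,53)=(53*31+53)%997=699 -> [156, 576, 78, 699]
  L2: h(156,576)=(156*31+576)%997=427 h(78,699)=(78*31+699)%997=126 -> [427, 126]
  L3: h(427,126)=(427*31+126)%997=402 -> [402]
  root = 402 != target 254
Candidate A produces the target root.

Answer: A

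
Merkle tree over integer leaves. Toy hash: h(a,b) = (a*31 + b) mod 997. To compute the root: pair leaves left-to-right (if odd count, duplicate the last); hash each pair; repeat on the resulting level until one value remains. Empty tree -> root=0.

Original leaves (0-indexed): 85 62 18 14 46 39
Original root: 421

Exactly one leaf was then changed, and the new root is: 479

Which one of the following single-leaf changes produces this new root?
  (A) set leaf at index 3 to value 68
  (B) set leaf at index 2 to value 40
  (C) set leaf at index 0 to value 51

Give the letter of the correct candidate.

Answer: C

Derivation:
Original leaves: [85, 62, 18, 14, 46, 39]
Target new root: 479
Try each candidate change and compute the resulting root:
Candidate A: set leaf[3] = 68 -> leaves = [85, 62, 18, 68, 46, 39]
  L0: [85, 62, 18, 68, 46, 39]
  L1: h(85,62)=(85*31+62)%997=703 h(18,68)=(18*31+68)%997=626 h(46,39)=(46*31+39)%997=468 -> [703, 626, 468]
  L2: h(703,626)=(703*31+626)%997=485 h(468,468)=(468*31+468)%997=21 -> [485, 21]
  L3: h(485,21)=(485*31+21)%997=101 -> [101]
  root = 101 != target 479
Candidate B: set leaf[2] = 40 -> leaves = [85, 62, 40, 14, 46, 39]
  L0: [85, 62, 40, 14, 46, 39]
  L1: h(85,62)=(85*31+62)%997=703 h(40,14)=(40*31+14)%997=257 h(46,39)=(46*31+39)%997=468 -> [703, 257, 468]
  L2: h(703,257)=(703*31+257)%997=116 h(468,468)=(468*31+468)%997=21 -> [116, 21]
  L3: h(116,21)=(116*31+21)%997=626 -> [626]
  root = 626 != target 479
Candidate C: set leaf[0] = 51 -> leaves = [51, 62, 18, 14, 46, 39]
  L0: [51, 62, 18, 14, 46, 39]
  L1: h(51,62)=(51*31+62)%997=646 h(18,14)=(18*31+14)%997=572 h(46,39)=(46*31+39)%997=468 -> [646, 572, 468]
  L2: h(646,572)=(646*31+572)%997=658 h(468,468)=(468*31+468)%997=21 -> [658, 21]
  L3: h(658,21)=(658*31+21)%997=479 -> [479]
  root = 479 == target 479  ** MATCH **
Candidate C produces the target root.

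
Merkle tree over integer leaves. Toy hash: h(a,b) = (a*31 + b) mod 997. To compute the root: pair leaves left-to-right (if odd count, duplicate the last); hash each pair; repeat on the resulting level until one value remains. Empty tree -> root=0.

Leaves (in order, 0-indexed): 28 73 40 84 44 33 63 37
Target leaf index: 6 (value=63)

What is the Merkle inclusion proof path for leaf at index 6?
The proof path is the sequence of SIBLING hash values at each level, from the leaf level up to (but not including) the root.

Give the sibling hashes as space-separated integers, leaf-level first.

L0 (leaves): [28, 73, 40, 84, 44, 33, 63, 37], target index=6
L1: h(28,73)=(28*31+73)%997=941 [pair 0] h(40,84)=(40*31+84)%997=327 [pair 1] h(44,33)=(44*31+33)%997=400 [pair 2] h(63,37)=(63*31+37)%997=993 [pair 3] -> [941, 327, 400, 993]
  Sibling for proof at L0: 37
L2: h(941,327)=(941*31+327)%997=585 [pair 0] h(400,993)=(400*31+993)%997=432 [pair 1] -> [585, 432]
  Sibling for proof at L1: 400
L3: h(585,432)=(585*31+432)%997=621 [pair 0] -> [621]
  Sibling for proof at L2: 585
Root: 621
Proof path (sibling hashes from leaf to root): [37, 400, 585]

Answer: 37 400 585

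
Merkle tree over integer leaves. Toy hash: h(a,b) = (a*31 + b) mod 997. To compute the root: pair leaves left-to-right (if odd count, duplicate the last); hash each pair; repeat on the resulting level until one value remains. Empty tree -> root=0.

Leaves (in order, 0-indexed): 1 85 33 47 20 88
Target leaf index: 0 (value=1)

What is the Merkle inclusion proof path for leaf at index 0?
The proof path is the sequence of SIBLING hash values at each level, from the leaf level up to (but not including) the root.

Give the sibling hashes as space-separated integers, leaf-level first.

L0 (leaves): [1, 85, 33, 47, 20, 88], target index=0
L1: h(1,85)=(1*31+85)%997=116 [pair 0] h(33,47)=(33*31+47)%997=73 [pair 1] h(20,88)=(20*31+88)%997=708 [pair 2] -> [116, 73, 708]
  Sibling for proof at L0: 85
L2: h(116,73)=(116*31+73)%997=678 [pair 0] h(708,708)=(708*31+708)%997=722 [pair 1] -> [678, 722]
  Sibling for proof at L1: 73
L3: h(678,722)=(678*31+722)%997=803 [pair 0] -> [803]
  Sibling for proof at L2: 722
Root: 803
Proof path (sibling hashes from leaf to root): [85, 73, 722]

Answer: 85 73 722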